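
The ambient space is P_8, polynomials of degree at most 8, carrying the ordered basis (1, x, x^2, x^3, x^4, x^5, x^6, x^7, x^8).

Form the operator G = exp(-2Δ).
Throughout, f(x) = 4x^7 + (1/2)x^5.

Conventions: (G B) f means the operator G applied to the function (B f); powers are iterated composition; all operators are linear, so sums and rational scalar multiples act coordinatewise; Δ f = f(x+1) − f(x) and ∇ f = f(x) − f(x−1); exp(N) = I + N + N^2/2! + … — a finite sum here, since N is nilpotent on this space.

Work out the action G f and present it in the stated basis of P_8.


g(x) = 4x^7 - 56x^6 + (337/2)x^5 + 275x^4 - 830x^3 - 1166x^2 + 713x + 705

order-1 term: -56x^6 - 168x^5 - 285x^4 - 290x^3 - 178x^2 - 61x - 9
order-2 term: 336x^5 + 1680x^4 + 3940x^3 + 5100x^2 + 3542x + 1038
order-3 term: -1120x^4 - 6720x^3 - 16840x^2 - 20280x - 9732
order-4 term: 2240x^3 + 13440x^2 + 29160x + 22480
order-5 term: -2688x^2 - 13440x - 17936
order-6 term: 1792x + 5376
order-7 term: -512
the series for exp(-2Δ) f terminates at order 7
exp(-2Δ) f = 4x^7 - 56x^6 + (337/2)x^5 + 275x^4 - 830x^3 - 1166x^2 + 713x + 705


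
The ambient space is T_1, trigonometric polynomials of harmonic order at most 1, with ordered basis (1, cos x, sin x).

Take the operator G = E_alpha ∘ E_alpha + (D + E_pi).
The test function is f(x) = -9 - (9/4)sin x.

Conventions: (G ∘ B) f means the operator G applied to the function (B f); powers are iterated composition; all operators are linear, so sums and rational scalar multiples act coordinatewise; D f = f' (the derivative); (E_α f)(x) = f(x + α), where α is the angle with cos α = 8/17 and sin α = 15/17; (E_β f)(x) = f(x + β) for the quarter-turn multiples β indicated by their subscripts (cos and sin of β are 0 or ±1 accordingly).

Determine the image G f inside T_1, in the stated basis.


E_alpha f = -9 - (135/68)cos x - (18/17)sin x
E_alpha E_alpha f = -9 - (540/289)cos x + (1449/1156)sin x
D f = -(9/4)cos x
E_pi f = -9 + (9/4)sin x
(D + E_pi) f = -9 - (9/4)cos x + (9/4)sin x
(E_alpha ∘ E_alpha + (D + E_pi)) f = -18 - (4761/1156)cos x + (2025/578)sin x

g(x) = -18 - (4761/1156)cos x + (2025/578)sin x


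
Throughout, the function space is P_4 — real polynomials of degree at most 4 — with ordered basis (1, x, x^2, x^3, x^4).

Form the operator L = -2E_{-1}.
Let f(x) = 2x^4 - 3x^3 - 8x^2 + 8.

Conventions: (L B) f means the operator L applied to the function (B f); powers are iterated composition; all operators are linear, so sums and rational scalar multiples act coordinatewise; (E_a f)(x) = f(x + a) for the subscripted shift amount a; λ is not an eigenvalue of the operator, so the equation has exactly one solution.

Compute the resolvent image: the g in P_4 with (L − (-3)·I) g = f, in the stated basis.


the result is g(x) = 2x^4 - 19x^3 + 130x^2 - 650x + 1610

write g with unknown coordinates in the stated basis and equate coefficients in (L − (-3)·I) g = f
solving from the highest basis element down gives g = 2x^4 - 19x^3 + 130x^2 - 650x + 1610
check: L g = -4x^4 + 54x^3 - 398x^2 + 1950x - 4822
so L g − (-3)·g = 2x^4 - 3x^3 - 8x^2 + 8 = f ✓


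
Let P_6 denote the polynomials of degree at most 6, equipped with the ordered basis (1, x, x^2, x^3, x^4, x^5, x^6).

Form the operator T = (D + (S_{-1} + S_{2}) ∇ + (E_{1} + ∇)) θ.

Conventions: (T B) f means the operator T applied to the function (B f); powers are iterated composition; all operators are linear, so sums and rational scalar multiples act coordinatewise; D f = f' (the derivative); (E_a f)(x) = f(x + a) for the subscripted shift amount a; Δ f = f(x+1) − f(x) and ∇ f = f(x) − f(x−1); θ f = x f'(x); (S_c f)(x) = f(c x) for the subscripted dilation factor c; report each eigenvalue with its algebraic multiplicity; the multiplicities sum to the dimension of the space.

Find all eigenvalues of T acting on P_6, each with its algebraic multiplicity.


image of 1: 0
image of x: x + 5
image of x^2: 2x^2 + 16x - 4
image of x^3: 3x^3 + 72x^2 - 9x + 12
image of x^4: 4x^4 + 160x^3 - 120x^2 + 48x - 8
image of x^5: 5x^5 + 500x^4 - 350x^3 + 350x^2 - 25x + 20
image of x^6: 6x^6 + 1224x^5 - 1530x^4 + 1080x^3 - 450x^2 + 108x - 12
the matrix is upper triangular; its diagonal is (0, 1, 2, 3, 4, 5, 6)
for a triangular matrix the eigenvalues are the diagonal entries, with algebraic multiplicity their repetition count

λ = 0 (multiplicity 1), λ = 1 (multiplicity 1), λ = 2 (multiplicity 1), λ = 3 (multiplicity 1), λ = 4 (multiplicity 1), λ = 5 (multiplicity 1), λ = 6 (multiplicity 1)


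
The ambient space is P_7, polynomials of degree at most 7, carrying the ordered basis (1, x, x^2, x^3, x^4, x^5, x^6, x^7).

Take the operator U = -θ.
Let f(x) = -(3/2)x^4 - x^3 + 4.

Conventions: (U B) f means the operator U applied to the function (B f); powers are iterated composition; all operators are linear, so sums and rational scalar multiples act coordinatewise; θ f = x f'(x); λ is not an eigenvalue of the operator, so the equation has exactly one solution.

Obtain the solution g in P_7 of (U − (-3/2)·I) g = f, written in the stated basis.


write g with unknown coordinates in the stated basis and equate coefficients in (U − (-3/2)·I) g = f
solving from the highest basis element down gives g = (3/5)x^4 + (2/3)x^3 + 8/3
check: U g = -(12/5)x^4 - 2x^3
so U g − (-3/2)·g = -(3/2)x^4 - x^3 + 4 = f ✓

the image equals g(x) = (3/5)x^4 + (2/3)x^3 + 8/3


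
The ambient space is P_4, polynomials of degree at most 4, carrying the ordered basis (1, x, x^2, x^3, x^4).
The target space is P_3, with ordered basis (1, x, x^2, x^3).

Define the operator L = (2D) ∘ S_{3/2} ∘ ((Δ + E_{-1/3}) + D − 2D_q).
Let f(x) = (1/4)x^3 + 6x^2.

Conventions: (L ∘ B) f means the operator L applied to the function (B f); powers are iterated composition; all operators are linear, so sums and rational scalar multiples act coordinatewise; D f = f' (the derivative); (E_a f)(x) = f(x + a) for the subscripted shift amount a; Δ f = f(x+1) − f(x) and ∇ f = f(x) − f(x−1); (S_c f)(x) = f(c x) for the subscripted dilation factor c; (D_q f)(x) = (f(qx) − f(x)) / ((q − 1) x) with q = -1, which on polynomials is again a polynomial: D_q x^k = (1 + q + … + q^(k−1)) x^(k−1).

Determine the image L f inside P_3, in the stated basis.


Δ f = (3/4)x^2 + (51/4)x + 25/4
E_{-1/3} f = (1/4)x^3 + (23/4)x^2 - (47/12)x + 71/108
(Δ + E_{-1/3}) f = (1/4)x^3 + (13/2)x^2 + (53/6)x + 373/54
D f = (3/4)x^2 + 12x
D_q f = (1/4)x^2
(-2D_q) f = -(1/2)x^2
((Δ + E_{-1/3}) + D − 2D_q) f = (1/4)x^3 + (27/4)x^2 + (125/6)x + 373/54
S_{3/2} ((Δ + E_{-1/3}) + D − 2D_q) f = (27/32)x^3 + (243/16)x^2 + (125/4)x + 373/54
D S_{3/2} ((Δ + E_{-1/3}) + D − 2D_q) f = (81/32)x^2 + (243/8)x + 125/4
(2D) S_{3/2} ((Δ + E_{-1/3}) + D − 2D_q) f = (81/16)x^2 + (243/4)x + 125/2

the image equals g(x) = (81/16)x^2 + (243/4)x + 125/2


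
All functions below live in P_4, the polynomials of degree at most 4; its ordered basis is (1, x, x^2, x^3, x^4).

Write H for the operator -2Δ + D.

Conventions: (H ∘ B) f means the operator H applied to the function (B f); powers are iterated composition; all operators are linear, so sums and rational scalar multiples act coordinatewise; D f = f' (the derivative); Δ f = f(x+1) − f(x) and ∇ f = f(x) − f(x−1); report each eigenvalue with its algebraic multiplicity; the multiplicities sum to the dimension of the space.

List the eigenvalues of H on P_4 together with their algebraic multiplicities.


image of 1: 0
image of x: -1
image of x^2: -2x - 2
image of x^3: -3x^2 - 6x - 2
image of x^4: -4x^3 - 12x^2 - 8x - 2
the matrix is upper triangular; its diagonal is (0, 0, 0, 0, 0)
for a triangular matrix the eigenvalues are the diagonal entries, with algebraic multiplicity their repetition count

λ = 0 (multiplicity 5)


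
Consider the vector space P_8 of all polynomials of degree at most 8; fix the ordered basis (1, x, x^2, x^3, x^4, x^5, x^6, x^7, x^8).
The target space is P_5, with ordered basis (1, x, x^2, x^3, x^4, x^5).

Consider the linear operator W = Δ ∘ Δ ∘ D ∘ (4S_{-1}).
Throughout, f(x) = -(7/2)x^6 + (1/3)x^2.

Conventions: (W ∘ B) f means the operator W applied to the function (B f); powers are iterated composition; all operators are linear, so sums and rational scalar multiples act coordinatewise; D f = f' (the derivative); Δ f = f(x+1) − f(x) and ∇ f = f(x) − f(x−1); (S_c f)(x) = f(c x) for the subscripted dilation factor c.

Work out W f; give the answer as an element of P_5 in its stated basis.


g(x) = -1680x^3 - 5040x^2 - 5880x - 2520

S_{-1} f = -(7/2)x^6 + (1/3)x^2
(4S_{-1}) f = -14x^6 + (4/3)x^2
D (4S_{-1}) f = -84x^5 + (8/3)x
Δ D (4S_{-1}) f = -420x^4 - 840x^3 - 840x^2 - 420x - 244/3
Δ Δ D (4S_{-1}) f = -1680x^3 - 5040x^2 - 5880x - 2520


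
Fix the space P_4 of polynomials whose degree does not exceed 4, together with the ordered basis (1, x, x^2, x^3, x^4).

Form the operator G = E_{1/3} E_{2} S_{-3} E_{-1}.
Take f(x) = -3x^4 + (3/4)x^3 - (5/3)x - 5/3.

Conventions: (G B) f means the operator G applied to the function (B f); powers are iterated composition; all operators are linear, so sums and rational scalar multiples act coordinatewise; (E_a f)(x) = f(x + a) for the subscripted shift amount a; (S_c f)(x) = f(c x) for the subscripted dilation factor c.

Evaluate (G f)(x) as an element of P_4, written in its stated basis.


E_{-1} f = -3x^4 + (51/4)x^3 - (81/4)x^2 + (151/12)x - 15/4
S_{-3} E_{-1} f = -243x^4 - (1377/4)x^3 - (729/4)x^2 - (151/4)x - 15/4
E_{2} (S_{-3} E_{-1}) f = -243x^4 - (9153/4)x^3 - (32319/4)x^2 - (50695/4)x - 29801/4
E_{1/3} E_{2} (S_{-3} E_{-1}) f = -243x^4 - (10449/4)x^3 - 10530x^2 - 18859x - 37981/3

the result is g(x) = -243x^4 - (10449/4)x^3 - 10530x^2 - 18859x - 37981/3


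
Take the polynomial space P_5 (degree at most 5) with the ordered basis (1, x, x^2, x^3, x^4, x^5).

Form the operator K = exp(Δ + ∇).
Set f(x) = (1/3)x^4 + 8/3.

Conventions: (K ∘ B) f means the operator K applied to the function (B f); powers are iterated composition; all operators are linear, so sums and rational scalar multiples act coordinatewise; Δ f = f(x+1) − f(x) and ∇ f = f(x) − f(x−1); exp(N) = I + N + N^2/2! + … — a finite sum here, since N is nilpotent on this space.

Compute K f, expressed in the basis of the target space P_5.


order-1 term: (8/3)x^3 + (8/3)x
order-2 term: 8x^2 + 16/3
order-3 term: (32/3)x
order-4 term: 16/3
the series for exp(Δ + ∇) f terminates at order 4
exp(Δ + ∇) f = (1/3)x^4 + (8/3)x^3 + 8x^2 + (40/3)x + 40/3

g(x) = (1/3)x^4 + (8/3)x^3 + 8x^2 + (40/3)x + 40/3


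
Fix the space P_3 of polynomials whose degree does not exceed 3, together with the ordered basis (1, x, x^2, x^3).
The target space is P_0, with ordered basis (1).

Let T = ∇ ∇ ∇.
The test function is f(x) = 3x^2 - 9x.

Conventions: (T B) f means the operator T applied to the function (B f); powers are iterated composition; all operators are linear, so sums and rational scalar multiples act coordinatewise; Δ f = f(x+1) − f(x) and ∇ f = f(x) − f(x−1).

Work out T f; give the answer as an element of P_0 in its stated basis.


g(x) = 0

∇ f = 6x - 12
∇ ∇ f = 6
∇ ∇ ∇ f = 0


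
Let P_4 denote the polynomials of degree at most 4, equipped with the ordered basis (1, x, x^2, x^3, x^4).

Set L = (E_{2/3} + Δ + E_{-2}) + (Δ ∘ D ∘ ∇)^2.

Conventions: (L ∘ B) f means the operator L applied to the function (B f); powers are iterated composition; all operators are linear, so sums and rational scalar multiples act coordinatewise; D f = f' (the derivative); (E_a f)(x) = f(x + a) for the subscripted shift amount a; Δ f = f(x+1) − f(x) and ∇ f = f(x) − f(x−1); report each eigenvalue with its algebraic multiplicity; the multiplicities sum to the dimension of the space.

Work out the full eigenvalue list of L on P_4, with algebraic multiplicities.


image of 1: 2
image of x: 2x - 1/3
image of x^2: 2x^2 - (2/3)x + 49/9
image of x^3: 2x^3 - x^2 + (49/3)x - 181/27
image of x^4: 2x^4 - (4/3)x^3 + (98/3)x^2 - (724/27)x + 1393/81
the matrix is upper triangular; its diagonal is (2, 2, 2, 2, 2)
for a triangular matrix the eigenvalues are the diagonal entries, with algebraic multiplicity their repetition count

λ = 2 (multiplicity 5)


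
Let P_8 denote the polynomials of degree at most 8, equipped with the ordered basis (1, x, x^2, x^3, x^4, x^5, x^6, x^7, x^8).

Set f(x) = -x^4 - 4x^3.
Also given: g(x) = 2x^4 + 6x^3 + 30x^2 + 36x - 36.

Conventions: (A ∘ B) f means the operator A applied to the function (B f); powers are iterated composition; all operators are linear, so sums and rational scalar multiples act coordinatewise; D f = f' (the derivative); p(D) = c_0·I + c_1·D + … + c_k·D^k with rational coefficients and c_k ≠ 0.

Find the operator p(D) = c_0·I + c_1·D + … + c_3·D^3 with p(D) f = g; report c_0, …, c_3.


p(D) = -2·I + (1/2)·D − 3·D^2 + (3/2)·D^3, i.e. c_0 = -2, c_1 = 1/2, c_2 = -3, c_3 = 3/2

D^0 f = -x^4 - 4x^3
D^1 f = -4x^3 - 12x^2
D^2 f = -12x^2 - 24x
D^3 f = -24x - 24
matching coefficients of g against c_0 f + c_1 Df + … from the top degree down determines the c_i
solution: c_0 = -2, c_1 = 1/2, c_2 = -3, c_3 = 3/2


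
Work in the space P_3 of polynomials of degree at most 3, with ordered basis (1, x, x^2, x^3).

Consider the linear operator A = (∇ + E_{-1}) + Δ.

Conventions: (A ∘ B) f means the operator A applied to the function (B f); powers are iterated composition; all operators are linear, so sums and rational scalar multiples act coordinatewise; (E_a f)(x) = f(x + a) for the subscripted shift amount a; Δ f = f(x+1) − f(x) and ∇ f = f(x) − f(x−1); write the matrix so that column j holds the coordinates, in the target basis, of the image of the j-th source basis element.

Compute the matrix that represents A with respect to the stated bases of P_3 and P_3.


image of 1: 1
image of x: x + 1
image of x^2: x^2 + 2x + 1
image of x^3: x^3 + 3x^2 + 3x + 1
each image's coordinates form column j of the matrix

the matrix is [[1, 1, 1, 1]; [0, 1, 2, 3]; [0, 0, 1, 3]; [0, 0, 0, 1]] (rows listed top to bottom)


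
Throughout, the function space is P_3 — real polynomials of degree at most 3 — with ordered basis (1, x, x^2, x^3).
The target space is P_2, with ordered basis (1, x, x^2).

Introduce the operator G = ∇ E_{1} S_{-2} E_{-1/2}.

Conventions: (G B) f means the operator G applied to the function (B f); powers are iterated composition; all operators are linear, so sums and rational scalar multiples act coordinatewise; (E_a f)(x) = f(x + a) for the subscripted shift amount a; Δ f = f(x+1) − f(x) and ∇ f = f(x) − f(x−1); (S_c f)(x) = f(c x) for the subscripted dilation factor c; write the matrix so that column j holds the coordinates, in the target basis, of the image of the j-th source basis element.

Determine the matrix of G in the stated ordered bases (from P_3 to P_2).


image of 1: 0
image of x: -2
image of x^2: 8x + 6
image of x^3: -24x^2 - 36x - 31/2
each image's coordinates form column j of the matrix

the matrix is [[0, -2, 6, -31/2]; [0, 0, 8, -36]; [0, 0, 0, -24]] (rows listed top to bottom)


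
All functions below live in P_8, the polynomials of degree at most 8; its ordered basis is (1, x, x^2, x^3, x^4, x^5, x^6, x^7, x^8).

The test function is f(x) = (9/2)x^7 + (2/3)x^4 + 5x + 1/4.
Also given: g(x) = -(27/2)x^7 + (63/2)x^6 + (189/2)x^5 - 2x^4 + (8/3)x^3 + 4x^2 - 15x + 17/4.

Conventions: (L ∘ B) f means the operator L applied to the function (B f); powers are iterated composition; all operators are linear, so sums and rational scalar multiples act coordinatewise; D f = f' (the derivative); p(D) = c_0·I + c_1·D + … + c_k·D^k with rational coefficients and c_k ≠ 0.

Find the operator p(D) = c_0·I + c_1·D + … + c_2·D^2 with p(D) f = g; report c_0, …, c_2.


p(D) = -3·I + D + (1/2)·D^2, i.e. c_0 = -3, c_1 = 1, c_2 = 1/2

D^0 f = (9/2)x^7 + (2/3)x^4 + 5x + 1/4
D^1 f = (63/2)x^6 + (8/3)x^3 + 5
D^2 f = 189x^5 + 8x^2
matching coefficients of g against c_0 f + c_1 Df + … from the top degree down determines the c_i
solution: c_0 = -3, c_1 = 1, c_2 = 1/2


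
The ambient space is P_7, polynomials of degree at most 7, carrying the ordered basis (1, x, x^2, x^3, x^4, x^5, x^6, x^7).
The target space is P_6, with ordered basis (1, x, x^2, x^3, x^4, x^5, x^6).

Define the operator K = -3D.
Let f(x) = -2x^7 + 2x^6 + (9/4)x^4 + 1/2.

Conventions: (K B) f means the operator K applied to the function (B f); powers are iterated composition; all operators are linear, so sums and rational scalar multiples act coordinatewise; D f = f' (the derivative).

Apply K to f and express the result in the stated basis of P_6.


D f = -14x^6 + 12x^5 + 9x^3
(-3D) f = 42x^6 - 36x^5 - 27x^3

the result is g(x) = 42x^6 - 36x^5 - 27x^3


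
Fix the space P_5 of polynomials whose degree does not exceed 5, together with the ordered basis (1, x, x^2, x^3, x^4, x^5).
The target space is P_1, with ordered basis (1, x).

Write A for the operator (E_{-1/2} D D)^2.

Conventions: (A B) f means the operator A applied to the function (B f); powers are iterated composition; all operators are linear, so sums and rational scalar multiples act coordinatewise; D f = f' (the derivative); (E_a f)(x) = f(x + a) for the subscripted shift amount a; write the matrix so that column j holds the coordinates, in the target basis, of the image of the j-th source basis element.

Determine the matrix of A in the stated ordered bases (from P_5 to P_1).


image of 1: 0
image of x: 0
image of x^2: 0
image of x^3: 0
image of x^4: 24
image of x^5: 120x - 120
each image's coordinates form column j of the matrix

the matrix is [[0, 0, 0, 0, 24, -120]; [0, 0, 0, 0, 0, 120]] (rows listed top to bottom)


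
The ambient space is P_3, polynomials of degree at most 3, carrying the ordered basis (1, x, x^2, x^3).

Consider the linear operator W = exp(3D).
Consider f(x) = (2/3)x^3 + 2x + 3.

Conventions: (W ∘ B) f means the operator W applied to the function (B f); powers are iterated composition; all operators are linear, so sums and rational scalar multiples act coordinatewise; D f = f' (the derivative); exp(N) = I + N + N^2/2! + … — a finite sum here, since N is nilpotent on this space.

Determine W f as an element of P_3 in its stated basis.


the image equals g(x) = (2/3)x^3 + 6x^2 + 20x + 27

order-1 term: 6x^2 + 6
order-2 term: 18x
order-3 term: 18
the series for exp(3D) f terminates at order 3
exp(3D) f = (2/3)x^3 + 6x^2 + 20x + 27


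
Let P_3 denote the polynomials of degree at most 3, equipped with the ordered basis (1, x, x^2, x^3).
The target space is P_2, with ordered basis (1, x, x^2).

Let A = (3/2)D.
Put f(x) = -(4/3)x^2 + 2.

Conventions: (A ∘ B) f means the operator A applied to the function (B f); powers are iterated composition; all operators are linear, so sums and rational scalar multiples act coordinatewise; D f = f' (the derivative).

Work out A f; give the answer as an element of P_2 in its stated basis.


g(x) = -4x

D f = -(8/3)x
((3/2)D) f = -4x


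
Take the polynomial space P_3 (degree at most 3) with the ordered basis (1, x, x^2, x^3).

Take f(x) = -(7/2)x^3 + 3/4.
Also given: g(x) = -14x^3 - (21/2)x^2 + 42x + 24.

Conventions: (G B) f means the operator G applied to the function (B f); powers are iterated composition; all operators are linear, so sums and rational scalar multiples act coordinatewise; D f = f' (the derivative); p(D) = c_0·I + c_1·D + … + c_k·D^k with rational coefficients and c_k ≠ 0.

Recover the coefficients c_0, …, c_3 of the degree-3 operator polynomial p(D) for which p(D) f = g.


D^0 f = -(7/2)x^3 + 3/4
D^1 f = -(21/2)x^2
D^2 f = -21x
D^3 f = -21
matching coefficients of g against c_0 f + c_1 Df + … from the top degree down determines the c_i
solution: c_0 = 4, c_1 = 1, c_2 = -2, c_3 = -1

p(D) = 4·I + D − 2·D^2 − D^3, i.e. c_0 = 4, c_1 = 1, c_2 = -2, c_3 = -1


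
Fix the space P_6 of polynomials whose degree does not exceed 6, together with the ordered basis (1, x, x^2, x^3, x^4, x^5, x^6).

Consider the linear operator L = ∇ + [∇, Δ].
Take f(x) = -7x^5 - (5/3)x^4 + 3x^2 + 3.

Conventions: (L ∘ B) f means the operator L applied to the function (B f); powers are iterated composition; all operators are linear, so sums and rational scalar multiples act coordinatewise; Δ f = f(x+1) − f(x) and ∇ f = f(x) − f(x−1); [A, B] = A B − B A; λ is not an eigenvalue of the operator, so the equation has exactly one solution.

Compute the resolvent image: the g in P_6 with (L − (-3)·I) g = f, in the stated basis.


write g with unknown coordinates in the stated basis and equate coefficients in (L − (-3)·I) g = f
solving from the highest basis element down gives g = -(7/3)x^5 + (10/3)x^4 - (110/9)x^3 + (83/3)x^2 - 39x + 788/27
check: L g = -(35/3)x^4 + (110/3)x^3 - 80x^2 + 117x - 761/9
so L g − (-3)·g = -7x^5 - (5/3)x^4 + 3x^2 + 3 = f ✓

the result is g(x) = -(7/3)x^5 + (10/3)x^4 - (110/9)x^3 + (83/3)x^2 - 39x + 788/27


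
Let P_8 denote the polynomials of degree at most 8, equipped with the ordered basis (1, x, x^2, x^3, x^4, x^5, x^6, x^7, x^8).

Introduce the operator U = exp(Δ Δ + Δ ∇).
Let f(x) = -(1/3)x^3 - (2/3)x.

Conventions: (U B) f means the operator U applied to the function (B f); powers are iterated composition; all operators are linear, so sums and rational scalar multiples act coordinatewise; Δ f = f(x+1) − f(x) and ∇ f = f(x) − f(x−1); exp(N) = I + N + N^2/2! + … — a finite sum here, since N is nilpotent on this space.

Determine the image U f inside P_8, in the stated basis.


order-1 term: -4x - 2
the series for exp(Δ Δ + Δ ∇) f terminates at order 1
exp(Δ Δ + Δ ∇) f = -(1/3)x^3 - (14/3)x - 2

g(x) = -(1/3)x^3 - (14/3)x - 2


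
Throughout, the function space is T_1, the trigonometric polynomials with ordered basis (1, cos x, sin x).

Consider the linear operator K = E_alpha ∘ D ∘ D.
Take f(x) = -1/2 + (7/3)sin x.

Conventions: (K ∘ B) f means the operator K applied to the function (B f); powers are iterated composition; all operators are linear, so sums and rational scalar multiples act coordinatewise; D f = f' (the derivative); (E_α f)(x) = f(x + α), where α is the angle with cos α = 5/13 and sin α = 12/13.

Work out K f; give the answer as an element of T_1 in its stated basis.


D f = (7/3)cos x
D D f = -(7/3)sin x
E_alpha D D f = -(28/13)cos x - (35/39)sin x

g(x) = -(28/13)cos x - (35/39)sin x


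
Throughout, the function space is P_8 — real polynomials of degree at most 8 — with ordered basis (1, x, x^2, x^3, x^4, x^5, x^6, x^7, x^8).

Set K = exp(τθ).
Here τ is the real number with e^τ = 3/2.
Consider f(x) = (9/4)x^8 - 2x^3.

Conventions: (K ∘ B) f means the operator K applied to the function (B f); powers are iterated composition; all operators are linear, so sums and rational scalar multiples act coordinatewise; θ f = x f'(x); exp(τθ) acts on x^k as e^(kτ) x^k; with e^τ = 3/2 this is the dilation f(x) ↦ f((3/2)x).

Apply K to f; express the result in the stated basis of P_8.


exp(τθ) x^k = e^(kτ) x^k; with e^τ = 3/2 this sends x^k to (3/2)^k x^k
x^3 ↦ 27/8 x^3
x^8 ↦ 6561/256 x^8
applying this coordinatewise to f: exp(τθ) f = (59049/1024)x^8 - (27/4)x^3

the image equals g(x) = (59049/1024)x^8 - (27/4)x^3


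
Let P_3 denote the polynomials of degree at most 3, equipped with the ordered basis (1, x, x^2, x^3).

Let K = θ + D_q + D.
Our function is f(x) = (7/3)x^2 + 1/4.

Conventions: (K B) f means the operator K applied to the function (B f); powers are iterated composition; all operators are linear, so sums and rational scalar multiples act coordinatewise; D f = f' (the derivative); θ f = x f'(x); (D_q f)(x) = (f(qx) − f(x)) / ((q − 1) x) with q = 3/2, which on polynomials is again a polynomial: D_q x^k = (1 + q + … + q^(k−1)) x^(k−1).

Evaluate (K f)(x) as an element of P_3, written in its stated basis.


θ f = (14/3)x^2
D_q f = (35/6)x
D f = (14/3)x
(θ + D_q + D) f = (14/3)x^2 + (21/2)x

the image equals g(x) = (14/3)x^2 + (21/2)x


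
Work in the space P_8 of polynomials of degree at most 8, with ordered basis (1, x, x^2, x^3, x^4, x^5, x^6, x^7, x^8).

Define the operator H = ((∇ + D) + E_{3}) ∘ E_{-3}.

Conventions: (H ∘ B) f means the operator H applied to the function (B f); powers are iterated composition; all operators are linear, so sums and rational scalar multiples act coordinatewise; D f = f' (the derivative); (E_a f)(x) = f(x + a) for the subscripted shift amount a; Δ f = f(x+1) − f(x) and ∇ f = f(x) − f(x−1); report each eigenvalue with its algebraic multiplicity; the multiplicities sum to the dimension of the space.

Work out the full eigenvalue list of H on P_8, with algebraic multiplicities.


image of 1: 1
image of x: x + 2
image of x^2: x^2 + 4x - 13
image of x^3: x^3 + 6x^2 - 39x + 64
image of x^4: x^4 + 8x^3 - 78x^2 + 256x - 283
image of x^5: x^5 + 10x^4 - 130x^3 + 640x^2 - 1415x + 1186
image of x^6: x^6 + 12x^5 - 195x^4 + 1280x^3 - 4245x^2 + 7116x - 4825
image of x^7: x^7 + 14x^6 - 273x^5 + 2240x^4 - 9905x^3 + 24906x^2 - 33775x + 19300
image of x^8: x^8 + 16x^7 - 364x^6 + 3584x^5 - 19810x^4 + 66416x^3 - 135100x^2 + 154400x - 76471
the matrix is upper triangular; its diagonal is (1, 1, 1, 1, 1, 1, 1, 1, 1)
for a triangular matrix the eigenvalues are the diagonal entries, with algebraic multiplicity their repetition count

λ = 1 (multiplicity 9)


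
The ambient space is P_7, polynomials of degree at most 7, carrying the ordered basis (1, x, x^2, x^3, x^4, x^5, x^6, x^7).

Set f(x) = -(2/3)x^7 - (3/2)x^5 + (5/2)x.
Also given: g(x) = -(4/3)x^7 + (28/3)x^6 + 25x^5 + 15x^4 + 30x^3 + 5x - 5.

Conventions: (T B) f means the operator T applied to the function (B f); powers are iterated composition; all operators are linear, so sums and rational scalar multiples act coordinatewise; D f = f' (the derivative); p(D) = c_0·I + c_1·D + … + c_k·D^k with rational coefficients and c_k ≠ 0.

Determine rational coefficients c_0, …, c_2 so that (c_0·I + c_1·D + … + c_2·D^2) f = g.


p(D) = 2·I − 2·D − D^2, i.e. c_0 = 2, c_1 = -2, c_2 = -1

D^0 f = -(2/3)x^7 - (3/2)x^5 + (5/2)x
D^1 f = -(14/3)x^6 - (15/2)x^4 + 5/2
D^2 f = -28x^5 - 30x^3
matching coefficients of g against c_0 f + c_1 Df + … from the top degree down determines the c_i
solution: c_0 = 2, c_1 = -2, c_2 = -1


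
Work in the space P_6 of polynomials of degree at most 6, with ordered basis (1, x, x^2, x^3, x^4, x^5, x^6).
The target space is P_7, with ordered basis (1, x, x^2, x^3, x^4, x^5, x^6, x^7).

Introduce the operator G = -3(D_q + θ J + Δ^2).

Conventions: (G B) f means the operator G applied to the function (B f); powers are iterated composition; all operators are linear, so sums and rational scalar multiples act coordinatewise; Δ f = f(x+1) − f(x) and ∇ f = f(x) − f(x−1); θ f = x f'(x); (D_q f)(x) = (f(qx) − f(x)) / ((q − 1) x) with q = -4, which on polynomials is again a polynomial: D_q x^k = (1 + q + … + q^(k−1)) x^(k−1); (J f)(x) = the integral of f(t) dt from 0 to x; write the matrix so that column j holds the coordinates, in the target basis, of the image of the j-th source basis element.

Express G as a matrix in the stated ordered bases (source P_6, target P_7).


image of 1: -3x
image of x: -3x^2 - 3
image of x^2: -3x^3 + 9x - 6
image of x^3: -3x^4 - 39x^2 - 18x - 18
image of x^4: -3x^5 + 153x^3 - 36x^2 - 72x - 42
image of x^5: -3x^6 - 615x^4 - 60x^3 - 180x^2 - 210x - 90
image of x^6: -3x^7 + 2457x^5 - 90x^4 - 360x^3 - 630x^2 - 540x - 186
each image's coordinates form column j of the matrix

the matrix is [[0, -3, -6, -18, -42, -90, -186]; [-3, 0, 9, -18, -72, -210, -540]; [0, -3, 0, -39, -36, -180, -630]; [0, 0, -3, 0, 153, -60, -360]; [0, 0, 0, -3, 0, -615, -90]; [0, 0, 0, 0, -3, 0, 2457]; [0, 0, 0, 0, 0, -3, 0]; [0, 0, 0, 0, 0, 0, -3]] (rows listed top to bottom)


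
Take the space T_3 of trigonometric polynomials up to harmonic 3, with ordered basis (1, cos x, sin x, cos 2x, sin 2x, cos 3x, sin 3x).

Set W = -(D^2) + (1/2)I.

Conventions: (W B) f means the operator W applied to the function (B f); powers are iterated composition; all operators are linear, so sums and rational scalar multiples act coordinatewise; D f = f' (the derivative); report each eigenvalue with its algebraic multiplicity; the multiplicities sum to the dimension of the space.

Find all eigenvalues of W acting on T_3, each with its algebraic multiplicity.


λ = 1/2 (multiplicity 1), λ = 3/2 (multiplicity 2), λ = 9/2 (multiplicity 2), λ = 19/2 (multiplicity 2)

image of 1: 1/2
image of cos x: (3/2)cos x
image of sin x: (3/2)sin x
image of cos 2x: (9/2)cos 2x
image of sin 2x: (9/2)sin 2x
image of cos 3x: (19/2)cos 3x
image of sin 3x: (19/2)sin 3x
the matrix is diagonal; its diagonal is (1/2, 3/2, 3/2, 9/2, 9/2, 19/2, 19/2)
for a triangular matrix the eigenvalues are the diagonal entries, with algebraic multiplicity their repetition count


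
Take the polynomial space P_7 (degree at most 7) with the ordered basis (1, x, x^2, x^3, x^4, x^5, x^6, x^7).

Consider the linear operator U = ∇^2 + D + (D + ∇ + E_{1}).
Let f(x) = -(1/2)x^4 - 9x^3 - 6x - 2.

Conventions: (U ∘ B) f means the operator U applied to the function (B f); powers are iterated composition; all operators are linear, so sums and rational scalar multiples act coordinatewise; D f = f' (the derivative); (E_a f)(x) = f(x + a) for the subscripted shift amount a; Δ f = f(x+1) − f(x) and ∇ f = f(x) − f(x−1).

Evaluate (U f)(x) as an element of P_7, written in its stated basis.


∇ f = -2x^3 - 24x^2 + 25x - 29/2
∇ ∇ f = -6x^2 - 42x + 47
D f = -2x^3 - 27x^2 - 6
D f = -2x^3 - 27x^2 - 6
∇ f = -2x^3 - 24x^2 + 25x - 29/2
E_{1} f = -(1/2)x^4 - 11x^3 - 30x^2 - 35x - 35/2
(D + ∇ + E_{1}) f = -(1/2)x^4 - 15x^3 - 81x^2 - 10x - 38
(∇^2 + D + (D + ∇ + E_{1})) f = -(1/2)x^4 - 17x^3 - 114x^2 - 52x + 3

the image equals g(x) = -(1/2)x^4 - 17x^3 - 114x^2 - 52x + 3


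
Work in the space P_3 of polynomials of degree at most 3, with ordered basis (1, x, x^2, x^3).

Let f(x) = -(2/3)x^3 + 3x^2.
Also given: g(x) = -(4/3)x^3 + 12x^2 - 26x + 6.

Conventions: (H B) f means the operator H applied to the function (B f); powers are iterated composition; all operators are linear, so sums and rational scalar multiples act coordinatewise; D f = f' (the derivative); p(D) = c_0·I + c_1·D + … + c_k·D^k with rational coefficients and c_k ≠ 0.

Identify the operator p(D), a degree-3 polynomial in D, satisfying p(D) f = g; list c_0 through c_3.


p(D) = 2·I − 3·D + 2·D^2 + (3/2)·D^3, i.e. c_0 = 2, c_1 = -3, c_2 = 2, c_3 = 3/2

D^0 f = -(2/3)x^3 + 3x^2
D^1 f = -2x^2 + 6x
D^2 f = -4x + 6
D^3 f = -4
matching coefficients of g against c_0 f + c_1 Df + … from the top degree down determines the c_i
solution: c_0 = 2, c_1 = -3, c_2 = 2, c_3 = 3/2


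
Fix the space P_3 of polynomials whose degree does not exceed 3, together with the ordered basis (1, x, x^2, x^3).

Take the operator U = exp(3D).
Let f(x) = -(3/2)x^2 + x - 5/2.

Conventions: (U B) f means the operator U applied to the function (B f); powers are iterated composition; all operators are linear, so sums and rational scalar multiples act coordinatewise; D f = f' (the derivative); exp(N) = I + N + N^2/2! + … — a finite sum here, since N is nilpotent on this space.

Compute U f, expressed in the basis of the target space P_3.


the result is g(x) = -(3/2)x^2 - 8x - 13

order-1 term: -9x + 3
order-2 term: -27/2
the series for exp(3D) f terminates at order 2
exp(3D) f = -(3/2)x^2 - 8x - 13


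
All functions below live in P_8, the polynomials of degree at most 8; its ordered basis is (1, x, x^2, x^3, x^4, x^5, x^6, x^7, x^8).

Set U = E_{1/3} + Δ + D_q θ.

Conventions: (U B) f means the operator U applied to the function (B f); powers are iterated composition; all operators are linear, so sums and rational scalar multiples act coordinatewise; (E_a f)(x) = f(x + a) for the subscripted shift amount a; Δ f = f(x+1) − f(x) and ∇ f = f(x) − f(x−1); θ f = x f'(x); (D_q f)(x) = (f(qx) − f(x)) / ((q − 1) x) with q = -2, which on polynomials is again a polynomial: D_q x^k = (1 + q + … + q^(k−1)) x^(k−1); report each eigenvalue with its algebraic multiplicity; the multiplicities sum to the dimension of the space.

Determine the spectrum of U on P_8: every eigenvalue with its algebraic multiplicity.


image of 1: 1
image of x: x + 7/3
image of x^2: x^2 + (2/3)x + 10/9
image of x^3: x^3 + 13x^2 + (10/3)x + 28/27
image of x^4: x^4 - (44/3)x^3 + (20/3)x^2 + (112/27)x + 82/81
image of x^5: x^5 + (185/3)x^4 + (100/9)x^3 + (280/27)x^2 + (410/81)x + 244/243
image of x^6: x^6 - 118x^5 + (50/3)x^4 + (560/27)x^3 + (410/27)x^2 + (488/81)x + 730/729
image of x^7: x^7 + (931/3)x^6 + (70/3)x^5 + (980/27)x^4 + (2870/81)x^3 + (1708/81)x^2 + (5110/729)x + 2188/2187
image of x^8: x^8 - (2008/3)x^7 + (280/9)x^6 + (1568/27)x^5 + (5740/81)x^4 + (13664/243)x^3 + (20440/729)x^2 + (17504/2187)x + 6562/6561
the matrix is upper triangular; its diagonal is (1, 1, 1, 1, 1, 1, 1, 1, 1)
for a triangular matrix the eigenvalues are the diagonal entries, with algebraic multiplicity their repetition count

λ = 1 (multiplicity 9)


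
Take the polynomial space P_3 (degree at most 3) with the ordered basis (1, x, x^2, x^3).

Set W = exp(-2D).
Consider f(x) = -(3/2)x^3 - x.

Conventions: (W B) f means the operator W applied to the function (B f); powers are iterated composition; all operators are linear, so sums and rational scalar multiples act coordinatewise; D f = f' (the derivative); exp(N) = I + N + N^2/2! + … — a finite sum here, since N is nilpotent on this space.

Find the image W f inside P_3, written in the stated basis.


order-1 term: 9x^2 + 2
order-2 term: -18x
order-3 term: 12
the series for exp(-2D) f terminates at order 3
exp(-2D) f = -(3/2)x^3 + 9x^2 - 19x + 14

the image equals g(x) = -(3/2)x^3 + 9x^2 - 19x + 14


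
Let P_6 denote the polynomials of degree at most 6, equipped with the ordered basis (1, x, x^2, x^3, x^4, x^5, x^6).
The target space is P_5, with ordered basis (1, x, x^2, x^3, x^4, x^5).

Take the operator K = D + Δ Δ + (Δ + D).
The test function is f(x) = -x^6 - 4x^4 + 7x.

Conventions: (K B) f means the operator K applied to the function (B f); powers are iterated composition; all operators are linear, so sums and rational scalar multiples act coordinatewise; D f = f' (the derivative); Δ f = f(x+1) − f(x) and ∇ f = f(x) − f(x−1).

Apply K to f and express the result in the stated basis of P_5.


D f = -6x^5 - 16x^3 + 7
Δ f = -6x^5 - 15x^4 - 36x^3 - 39x^2 - 22x + 2
Δ Δ f = -30x^4 - 120x^3 - 258x^2 - 276x - 118
Δ f = -6x^5 - 15x^4 - 36x^3 - 39x^2 - 22x + 2
D f = -6x^5 - 16x^3 + 7
(Δ + D) f = -12x^5 - 15x^4 - 52x^3 - 39x^2 - 22x + 9
(D + Δ Δ + (Δ + D)) f = -18x^5 - 45x^4 - 188x^3 - 297x^2 - 298x - 102

the image equals g(x) = -18x^5 - 45x^4 - 188x^3 - 297x^2 - 298x - 102


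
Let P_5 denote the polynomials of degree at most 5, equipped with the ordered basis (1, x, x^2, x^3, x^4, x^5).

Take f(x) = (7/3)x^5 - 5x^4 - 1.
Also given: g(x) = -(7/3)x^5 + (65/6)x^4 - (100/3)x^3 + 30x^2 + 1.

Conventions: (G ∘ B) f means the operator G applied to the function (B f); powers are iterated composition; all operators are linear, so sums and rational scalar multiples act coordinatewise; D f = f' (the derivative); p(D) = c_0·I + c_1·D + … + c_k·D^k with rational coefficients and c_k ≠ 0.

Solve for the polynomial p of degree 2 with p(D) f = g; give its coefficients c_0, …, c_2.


p(D) = -I + (1/2)·D − (1/2)·D^2, i.e. c_0 = -1, c_1 = 1/2, c_2 = -1/2

D^0 f = (7/3)x^5 - 5x^4 - 1
D^1 f = (35/3)x^4 - 20x^3
D^2 f = (140/3)x^3 - 60x^2
matching coefficients of g against c_0 f + c_1 Df + … from the top degree down determines the c_i
solution: c_0 = -1, c_1 = 1/2, c_2 = -1/2


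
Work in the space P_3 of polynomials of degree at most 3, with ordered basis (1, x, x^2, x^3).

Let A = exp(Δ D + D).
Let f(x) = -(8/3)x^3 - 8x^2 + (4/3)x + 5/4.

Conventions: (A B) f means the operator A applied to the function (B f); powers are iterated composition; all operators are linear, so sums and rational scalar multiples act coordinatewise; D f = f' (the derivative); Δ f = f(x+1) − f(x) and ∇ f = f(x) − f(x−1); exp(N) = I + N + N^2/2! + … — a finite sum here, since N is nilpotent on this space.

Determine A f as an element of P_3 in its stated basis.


the result is g(x) = -(8/3)x^3 - 16x^2 - (116/3)x - 577/12

order-1 term: -8x^2 - 32x - 68/3
order-2 term: -8x - 24
order-3 term: -8/3
the series for exp(Δ D + D) f terminates at order 3
exp(Δ D + D) f = -(8/3)x^3 - 16x^2 - (116/3)x - 577/12


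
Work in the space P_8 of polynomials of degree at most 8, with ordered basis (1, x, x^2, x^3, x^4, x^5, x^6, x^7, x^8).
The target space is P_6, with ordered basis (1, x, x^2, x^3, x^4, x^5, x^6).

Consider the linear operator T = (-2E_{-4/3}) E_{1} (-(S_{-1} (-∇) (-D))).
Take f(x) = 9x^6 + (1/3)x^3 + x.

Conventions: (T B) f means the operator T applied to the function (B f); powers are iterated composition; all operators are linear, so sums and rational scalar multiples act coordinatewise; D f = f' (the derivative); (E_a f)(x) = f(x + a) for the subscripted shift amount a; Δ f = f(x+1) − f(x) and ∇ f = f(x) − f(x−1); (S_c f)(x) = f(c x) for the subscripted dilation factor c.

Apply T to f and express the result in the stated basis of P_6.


the result is g(x) = 540x^4 + 360x^3 + 360x^2 + 96x + 14

D f = 54x^5 + x^2 + 1
(-D) f = -54x^5 - x^2 - 1
∇ (-D) f = -270x^4 + 540x^3 - 540x^2 + 268x - 53
(-∇) (-D) f = 270x^4 - 540x^3 + 540x^2 - 268x + 53
S_{-1} (-∇) (-D) f = 270x^4 + 540x^3 + 540x^2 + 268x + 53
(-(S_{-1} (-∇) (-D))) f = -270x^4 - 540x^3 - 540x^2 - 268x - 53
E_{1} (-(S_{-1} (-∇) (-D))) f = -270x^4 - 1620x^3 - 3780x^2 - 4048x - 1671
E_{-4/3} E_{1} (-(S_{-1} (-∇) (-D))) f = -270x^4 - 180x^3 - 180x^2 - 48x - 7
(-2E_{-4/3}) E_{1} (-(S_{-1} (-∇) (-D))) f = 540x^4 + 360x^3 + 360x^2 + 96x + 14


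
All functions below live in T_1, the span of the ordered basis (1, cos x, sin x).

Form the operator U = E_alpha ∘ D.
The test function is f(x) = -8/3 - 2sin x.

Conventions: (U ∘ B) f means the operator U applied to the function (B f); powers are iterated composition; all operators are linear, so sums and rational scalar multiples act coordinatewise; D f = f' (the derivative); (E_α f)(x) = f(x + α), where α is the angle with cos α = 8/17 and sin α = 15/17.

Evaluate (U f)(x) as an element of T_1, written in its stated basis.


D f = -2cos x
E_alpha D f = -(16/17)cos x + (30/17)sin x

the result is g(x) = -(16/17)cos x + (30/17)sin x


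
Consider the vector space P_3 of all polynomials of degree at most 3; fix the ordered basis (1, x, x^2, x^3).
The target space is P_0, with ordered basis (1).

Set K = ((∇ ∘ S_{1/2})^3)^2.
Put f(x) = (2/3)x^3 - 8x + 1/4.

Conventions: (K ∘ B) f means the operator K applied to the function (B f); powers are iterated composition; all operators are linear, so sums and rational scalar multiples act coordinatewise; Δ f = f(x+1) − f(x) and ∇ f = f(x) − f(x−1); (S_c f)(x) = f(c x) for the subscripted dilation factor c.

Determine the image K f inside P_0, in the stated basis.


S_{1/2} f = (1/12)x^3 - 4x + 1/4
∇ S_{1/2} f = (1/4)x^2 - (1/4)x - 47/12
S_{1/2} (∇ ∘ S_{1/2}) f = (1/16)x^2 - (1/8)x - 47/12
∇ S_{1/2} (∇ ∘ S_{1/2}) f = (1/8)x - 3/16
S_{1/2} (∇ ∘ S_{1/2}) (∇ ∘ S_{1/2}) f = (1/16)x - 3/16
∇ S_{1/2} (∇ ∘ S_{1/2}) (∇ ∘ S_{1/2}) f = 1/16
S_{1/2} (∇ ∘ S_{1/2})^3 f = 1/16
∇ S_{1/2} (∇ ∘ S_{1/2})^3 f = 0
S_{1/2} (∇ ∘ S_{1/2}) (∇ ∘ S_{1/2})^3 f = 0
∇ S_{1/2} (∇ ∘ S_{1/2}) (∇ ∘ S_{1/2})^3 f = 0
S_{1/2} (∇ ∘ S_{1/2}) (∇ ∘ S_{1/2}) (∇ ∘ S_{1/2})^3 f = 0
∇ S_{1/2} (∇ ∘ S_{1/2}) (∇ ∘ S_{1/2}) (∇ ∘ S_{1/2})^3 f = 0

the result is g(x) = 0


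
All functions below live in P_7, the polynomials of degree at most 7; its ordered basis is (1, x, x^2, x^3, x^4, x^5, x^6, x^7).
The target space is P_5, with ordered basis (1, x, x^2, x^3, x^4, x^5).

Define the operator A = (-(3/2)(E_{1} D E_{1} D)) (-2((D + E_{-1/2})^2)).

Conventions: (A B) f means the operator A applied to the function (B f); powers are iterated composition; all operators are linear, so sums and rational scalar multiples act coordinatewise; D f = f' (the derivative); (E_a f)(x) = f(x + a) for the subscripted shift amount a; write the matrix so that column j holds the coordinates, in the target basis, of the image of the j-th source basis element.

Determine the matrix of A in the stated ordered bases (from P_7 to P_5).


image of 1: 0
image of x: 0
image of x^2: 6
image of x^3: 18x + 54
image of x^4: 36x^2 + 216x + 324
image of x^5: 60x^3 + 540x^2 + 1620x + 1590
image of x^6: 90x^4 + 1080x^3 + 4860x^2 + 9540x + 6840
image of x^7: 126x^5 + 1890x^4 + 11340x^3 + 33390x^2 + 47880x + 106659/4
each image's coordinates form column j of the matrix

the matrix is [[0, 0, 6, 54, 324, 1590, 6840, 106659/4]; [0, 0, 0, 18, 216, 1620, 9540, 47880]; [0, 0, 0, 0, 36, 540, 4860, 33390]; [0, 0, 0, 0, 0, 60, 1080, 11340]; [0, 0, 0, 0, 0, 0, 90, 1890]; [0, 0, 0, 0, 0, 0, 0, 126]] (rows listed top to bottom)
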